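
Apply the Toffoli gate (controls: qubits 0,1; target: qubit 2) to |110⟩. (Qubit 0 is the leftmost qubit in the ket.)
|111⟩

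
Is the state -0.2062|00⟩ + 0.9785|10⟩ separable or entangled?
Separable

Writing the state as a|00⟩ + b|01⟩ + c|10⟩ + d|11⟩, it is a product state iff ad − bc = 0.
Here (a, b, c, d) = (-0.2062, 0, 0.9785, 0): ad − bc = (-0.2062)(0) − (0)(0.9785) = 0, so the state is separable.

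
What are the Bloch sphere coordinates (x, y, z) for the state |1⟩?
(0, 0, -1)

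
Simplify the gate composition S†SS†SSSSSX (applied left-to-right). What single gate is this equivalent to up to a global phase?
X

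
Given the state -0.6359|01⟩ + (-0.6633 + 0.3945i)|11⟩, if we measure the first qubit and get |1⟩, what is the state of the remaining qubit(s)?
(-0.8595 + 0.5112i)|1⟩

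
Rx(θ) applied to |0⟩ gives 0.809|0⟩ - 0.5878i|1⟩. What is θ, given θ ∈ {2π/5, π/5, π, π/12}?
2π/5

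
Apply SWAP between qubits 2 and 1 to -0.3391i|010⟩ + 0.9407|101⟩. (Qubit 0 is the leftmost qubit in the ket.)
-0.3391i|001⟩ + 0.9407|110⟩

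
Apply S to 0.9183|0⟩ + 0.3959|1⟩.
0.9183|0⟩ + 0.3959i|1⟩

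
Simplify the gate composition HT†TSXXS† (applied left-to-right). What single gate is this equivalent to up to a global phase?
H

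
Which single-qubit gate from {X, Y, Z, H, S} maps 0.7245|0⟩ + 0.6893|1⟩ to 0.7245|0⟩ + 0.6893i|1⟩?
S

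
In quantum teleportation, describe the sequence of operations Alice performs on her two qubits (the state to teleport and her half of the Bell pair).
CNOT (state → Bell), then H on state qubit, then measure both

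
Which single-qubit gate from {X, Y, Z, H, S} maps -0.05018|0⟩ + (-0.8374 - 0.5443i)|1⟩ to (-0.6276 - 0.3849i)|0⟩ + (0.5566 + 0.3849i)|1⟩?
H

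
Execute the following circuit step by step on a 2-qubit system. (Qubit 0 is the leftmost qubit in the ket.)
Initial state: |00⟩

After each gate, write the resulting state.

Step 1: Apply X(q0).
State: |10⟩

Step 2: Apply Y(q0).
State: -i|00⟩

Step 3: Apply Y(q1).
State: |01⟩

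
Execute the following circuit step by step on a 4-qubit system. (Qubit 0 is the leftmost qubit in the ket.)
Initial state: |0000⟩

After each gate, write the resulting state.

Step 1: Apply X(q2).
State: |0010⟩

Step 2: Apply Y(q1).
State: i|0110⟩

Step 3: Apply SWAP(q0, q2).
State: i|1100⟩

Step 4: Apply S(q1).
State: -|1100⟩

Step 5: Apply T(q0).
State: (-1/√2 - (1/√2)i)|1100⟩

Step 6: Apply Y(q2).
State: (1/√2 - (1/√2)i)|1110⟩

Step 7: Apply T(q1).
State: |1110⟩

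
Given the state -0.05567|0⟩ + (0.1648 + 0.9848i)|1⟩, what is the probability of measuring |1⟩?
0.997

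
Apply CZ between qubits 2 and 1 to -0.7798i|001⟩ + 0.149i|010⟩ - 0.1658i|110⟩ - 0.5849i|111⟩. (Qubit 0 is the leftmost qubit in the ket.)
-0.7798i|001⟩ + 0.149i|010⟩ - 0.1658i|110⟩ + 0.5849i|111⟩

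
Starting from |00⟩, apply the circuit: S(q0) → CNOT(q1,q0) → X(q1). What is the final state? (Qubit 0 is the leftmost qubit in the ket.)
|01⟩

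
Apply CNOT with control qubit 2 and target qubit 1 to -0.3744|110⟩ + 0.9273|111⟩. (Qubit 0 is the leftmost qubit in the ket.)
0.9273|101⟩ - 0.3744|110⟩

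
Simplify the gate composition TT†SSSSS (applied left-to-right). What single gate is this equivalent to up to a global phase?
S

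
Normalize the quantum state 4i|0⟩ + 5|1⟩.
0.6247i|0⟩ + 0.7809|1⟩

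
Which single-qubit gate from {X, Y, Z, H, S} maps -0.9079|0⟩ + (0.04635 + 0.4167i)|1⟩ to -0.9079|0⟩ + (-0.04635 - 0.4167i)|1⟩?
Z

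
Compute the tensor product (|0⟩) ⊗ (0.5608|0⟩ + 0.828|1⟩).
0.5608|00⟩ + 0.828|01⟩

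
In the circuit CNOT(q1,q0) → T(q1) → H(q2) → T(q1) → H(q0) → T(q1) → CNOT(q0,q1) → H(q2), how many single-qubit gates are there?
6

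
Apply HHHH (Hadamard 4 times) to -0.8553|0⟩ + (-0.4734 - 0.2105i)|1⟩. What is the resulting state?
-0.8553|0⟩ + (-0.4734 - 0.2105i)|1⟩

H² = I, so an even number of Hadamards cancels: H^4 = I and the state is unchanged.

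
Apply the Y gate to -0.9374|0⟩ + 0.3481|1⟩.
-0.3481i|0⟩ - 0.9374i|1⟩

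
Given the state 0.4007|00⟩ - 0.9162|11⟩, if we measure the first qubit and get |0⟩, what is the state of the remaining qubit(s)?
|0⟩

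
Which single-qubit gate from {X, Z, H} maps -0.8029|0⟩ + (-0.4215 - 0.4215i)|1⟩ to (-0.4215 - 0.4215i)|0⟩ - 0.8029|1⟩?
X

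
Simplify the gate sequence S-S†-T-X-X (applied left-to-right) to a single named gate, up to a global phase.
T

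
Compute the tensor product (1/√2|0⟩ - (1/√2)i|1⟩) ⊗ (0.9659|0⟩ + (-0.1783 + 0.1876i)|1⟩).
0.683|00⟩ + (-0.1261 + 0.1327i)|01⟩ - 0.683i|10⟩ + (0.1327 + 0.1261i)|11⟩

amp(|b₁b₂…⟩) = product of the factor amplitudes for bits b₁, b₂, …; only kets whose every factor amplitude is nonzero survive.
|00⟩: (1/√2)(0.9659) = 0.683
|01⟩: (1/√2)(-0.1783 + 0.1876i) = (-0.1261 + 0.1327i)
|10⟩: (-(1/√2)i)(0.9659) = -0.683i
|11⟩: (-(1/√2)i)(-0.1783 + 0.1876i) = (0.1327 + 0.1261i)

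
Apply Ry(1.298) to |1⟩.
-0.6044|0⟩ + 0.7967|1⟩

Ry(1.298) = [[cos(θ/2), −sin(θ/2)], [sin(θ/2), cos(θ/2)]]; θ = 1.298, cos(θ/2) ≈ 0.796689, sin(θ/2) ≈ 0.60439.
With a = amp(|0⟩) = 0 and b = amp(|1⟩) = 1:
new amp(|0⟩) = (0.796689)·a + (-0.60439)·b = -0.6044
new amp(|1⟩) = (0.60439)·a + (0.796689)·b = 0.7967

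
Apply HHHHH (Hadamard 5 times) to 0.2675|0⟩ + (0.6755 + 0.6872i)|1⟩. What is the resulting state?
(0.6668 + 0.4859i)|0⟩ + (-0.2885 - 0.4859i)|1⟩

H² = I, so H^5 = H: a single Hadamard. With (a, b) = (0.2675, (0.6755 + 0.6872i)), H gives ((a + b)/√2, (a − b)/√2) = ((0.6668 + 0.4859i), (-0.2885 - 0.4859i)).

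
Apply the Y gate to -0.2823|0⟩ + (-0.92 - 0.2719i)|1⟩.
(-0.2719 + 0.92i)|0⟩ - 0.2823i|1⟩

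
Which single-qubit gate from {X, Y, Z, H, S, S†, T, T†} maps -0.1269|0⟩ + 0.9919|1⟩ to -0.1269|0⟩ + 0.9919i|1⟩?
S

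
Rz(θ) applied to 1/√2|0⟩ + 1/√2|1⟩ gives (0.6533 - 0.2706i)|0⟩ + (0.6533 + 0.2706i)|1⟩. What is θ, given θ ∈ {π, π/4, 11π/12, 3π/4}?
π/4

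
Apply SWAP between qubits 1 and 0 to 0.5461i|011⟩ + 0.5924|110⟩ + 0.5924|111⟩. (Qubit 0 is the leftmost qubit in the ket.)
0.5461i|101⟩ + 0.5924|110⟩ + 0.5924|111⟩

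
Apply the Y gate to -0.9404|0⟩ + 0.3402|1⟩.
-0.3402i|0⟩ - 0.9404i|1⟩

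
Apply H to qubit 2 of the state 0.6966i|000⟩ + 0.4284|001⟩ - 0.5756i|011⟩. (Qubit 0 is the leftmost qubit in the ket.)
(0.3029 + 0.4926i)|000⟩ + (-0.3029 + 0.4926i)|001⟩ - 0.407i|010⟩ + 0.407i|011⟩

H on qubit 2 mixes each pair of kets that differ only in qubit 2: amplitudes (a, b) of (|…0…⟩, |…1…⟩) become ((a + b)/√2, (a − b)/√2). Kets absent from the input have amplitude 0.
(|000⟩, |001⟩): (a, b) = (0.6966i, 0.4284) → ((0.3029 + 0.4926i), (-0.3029 + 0.4926i))
(|010⟩, |011⟩): (a, b) = (0, -0.5756i) → (-0.407i, 0.407i)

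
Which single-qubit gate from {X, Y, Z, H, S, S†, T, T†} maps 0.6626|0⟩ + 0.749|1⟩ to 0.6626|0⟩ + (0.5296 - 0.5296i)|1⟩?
T†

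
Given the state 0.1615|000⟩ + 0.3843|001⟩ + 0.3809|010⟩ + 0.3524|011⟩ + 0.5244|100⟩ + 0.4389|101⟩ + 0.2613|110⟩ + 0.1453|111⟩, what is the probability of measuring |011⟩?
0.1242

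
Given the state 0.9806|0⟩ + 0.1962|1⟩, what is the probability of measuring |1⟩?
0.03849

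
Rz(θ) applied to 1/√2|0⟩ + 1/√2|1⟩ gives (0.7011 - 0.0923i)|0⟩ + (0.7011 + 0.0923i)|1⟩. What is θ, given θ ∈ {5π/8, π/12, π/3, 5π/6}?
π/12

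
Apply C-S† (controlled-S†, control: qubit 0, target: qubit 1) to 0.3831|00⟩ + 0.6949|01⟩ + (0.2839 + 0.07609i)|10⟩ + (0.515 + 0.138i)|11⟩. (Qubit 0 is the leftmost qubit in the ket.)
0.3831|00⟩ + 0.6949|01⟩ + (0.2839 + 0.07609i)|10⟩ + (0.138 - 0.515i)|11⟩

C-S† leaves the control-|0⟩ kets |00⟩, |01⟩ unchanged and applies S† to qubit 1 on the control-|1⟩ pair (|10⟩, |11⟩).
S† = [[1, 0], [0, -i]].
With a = amp(|10⟩) = (0.2839 + 0.07609i) and b = amp(|11⟩) = (0.515 + 0.138i):
new amp(|10⟩) = (1)·a = (0.2839 + 0.07609i)
new amp(|11⟩) = (-i)·b = (0.138 - 0.515i)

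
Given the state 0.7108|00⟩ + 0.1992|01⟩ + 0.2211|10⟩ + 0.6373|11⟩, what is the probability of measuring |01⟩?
0.03968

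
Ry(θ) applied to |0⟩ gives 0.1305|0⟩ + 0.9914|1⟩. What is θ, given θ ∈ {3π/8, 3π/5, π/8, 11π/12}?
11π/12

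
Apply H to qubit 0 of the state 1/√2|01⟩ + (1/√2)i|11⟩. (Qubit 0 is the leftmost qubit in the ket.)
(1/2 + (1/2)i)|01⟩ + (1/2 - (1/2)i)|11⟩

H on qubit 0 mixes each pair of kets that differ only in qubit 0: amplitudes (a, b) of (|…0…⟩, |…1…⟩) become ((a + b)/√2, (a − b)/√2). Kets absent from the input have amplitude 0.
(|01⟩, |11⟩): (a, b) = (1/√2, (1/√2)i) → ((1/2 + (1/2)i), (1/2 - (1/2)i))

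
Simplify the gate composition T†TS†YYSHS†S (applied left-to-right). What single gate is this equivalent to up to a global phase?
H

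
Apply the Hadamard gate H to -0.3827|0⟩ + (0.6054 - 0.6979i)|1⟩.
(0.1575 - 0.4935i)|0⟩ + (-0.6987 + 0.4935i)|1⟩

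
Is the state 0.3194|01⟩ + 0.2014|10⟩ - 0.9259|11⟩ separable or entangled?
Entangled

Writing the state as a|00⟩ + b|01⟩ + c|10⟩ + d|11⟩, it is a product state iff ad − bc = 0.
Here (a, b, c, d) = (0, 0.3194, 0.2014, -0.9259): ad − bc = (0)(-0.9259) − (0.3194)(0.2014) = -0.06433 ≠ 0, so the state is entangled.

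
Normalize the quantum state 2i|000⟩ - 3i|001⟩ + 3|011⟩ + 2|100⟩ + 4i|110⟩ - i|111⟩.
0.305i|000⟩ - 0.4575i|001⟩ + 0.4575|011⟩ + 0.305|100⟩ + 0.61i|110⟩ - 0.1525i|111⟩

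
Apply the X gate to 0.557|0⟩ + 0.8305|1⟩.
0.8305|0⟩ + 0.557|1⟩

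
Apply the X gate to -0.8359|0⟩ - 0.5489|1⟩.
-0.5489|0⟩ - 0.8359|1⟩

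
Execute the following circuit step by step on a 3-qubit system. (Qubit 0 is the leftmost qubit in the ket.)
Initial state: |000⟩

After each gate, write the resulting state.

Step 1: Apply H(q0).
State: 1/√2|000⟩ + 1/√2|100⟩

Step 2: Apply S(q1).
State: 1/√2|000⟩ + 1/√2|100⟩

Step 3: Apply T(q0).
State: 1/√2|000⟩ + (1/2 + (1/2)i)|100⟩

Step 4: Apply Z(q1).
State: 1/√2|000⟩ + (1/2 + (1/2)i)|100⟩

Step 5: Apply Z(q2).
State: 1/√2|000⟩ + (1/2 + (1/2)i)|100⟩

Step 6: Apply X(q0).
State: (1/2 + (1/2)i)|000⟩ + 1/√2|100⟩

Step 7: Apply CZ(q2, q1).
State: (1/2 + (1/2)i)|000⟩ + 1/√2|100⟩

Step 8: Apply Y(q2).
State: (-1/2 + (1/2)i)|001⟩ + (1/√2)i|101⟩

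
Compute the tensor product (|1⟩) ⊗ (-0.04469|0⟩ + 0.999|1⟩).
-0.04469|10⟩ + 0.999|11⟩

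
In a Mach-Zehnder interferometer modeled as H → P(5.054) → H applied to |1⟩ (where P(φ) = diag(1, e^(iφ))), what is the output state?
(0.3325 + 0.4711i)|0⟩ + (0.6675 - 0.4711i)|1⟩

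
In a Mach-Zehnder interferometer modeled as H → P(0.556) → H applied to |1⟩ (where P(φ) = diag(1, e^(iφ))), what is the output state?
(0.07531 - 0.2639i)|0⟩ + (0.9247 + 0.2639i)|1⟩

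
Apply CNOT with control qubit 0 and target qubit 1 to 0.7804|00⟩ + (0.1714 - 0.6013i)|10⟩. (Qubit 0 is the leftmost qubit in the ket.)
0.7804|00⟩ + (0.1714 - 0.6013i)|11⟩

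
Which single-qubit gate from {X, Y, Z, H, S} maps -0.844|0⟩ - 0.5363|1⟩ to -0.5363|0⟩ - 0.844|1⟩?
X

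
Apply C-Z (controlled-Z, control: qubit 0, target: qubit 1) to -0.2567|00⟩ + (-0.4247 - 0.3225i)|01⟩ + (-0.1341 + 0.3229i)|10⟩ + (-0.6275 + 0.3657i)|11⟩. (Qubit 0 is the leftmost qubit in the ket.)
-0.2567|00⟩ + (-0.4247 - 0.3225i)|01⟩ + (-0.1341 + 0.3229i)|10⟩ + (0.6275 - 0.3657i)|11⟩

C-Z leaves the control-|0⟩ kets |00⟩, |01⟩ unchanged and applies Z to qubit 1 on the control-|1⟩ pair (|10⟩, |11⟩).
Z = [[1, 0], [0, -1]].
With a = amp(|10⟩) = (-0.1341 + 0.3229i) and b = amp(|11⟩) = (-0.6275 + 0.3657i):
new amp(|10⟩) = (1)·a = (-0.1341 + 0.3229i)
new amp(|11⟩) = (-1)·b = (0.6275 - 0.3657i)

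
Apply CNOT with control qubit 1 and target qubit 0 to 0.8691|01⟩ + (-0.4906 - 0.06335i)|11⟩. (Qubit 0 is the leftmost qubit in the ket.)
(-0.4906 - 0.06335i)|01⟩ + 0.8691|11⟩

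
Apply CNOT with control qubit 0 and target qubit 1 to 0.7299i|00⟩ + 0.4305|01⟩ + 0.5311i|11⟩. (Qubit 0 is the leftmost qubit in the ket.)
0.7299i|00⟩ + 0.4305|01⟩ + 0.5311i|10⟩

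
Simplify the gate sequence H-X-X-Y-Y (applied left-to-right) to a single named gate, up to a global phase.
H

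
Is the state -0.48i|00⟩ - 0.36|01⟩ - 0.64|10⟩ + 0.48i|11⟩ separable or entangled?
Separable

Writing the state as a|00⟩ + b|01⟩ + c|10⟩ + d|11⟩, it is a product state iff ad − bc = 0.
Here (a, b, c, d) = (-0.48i, -0.36, -0.64, 0.48i): ad − bc = (-0.48i)(0.48i) − (-0.36)(-0.64) = 0, so the state is separable.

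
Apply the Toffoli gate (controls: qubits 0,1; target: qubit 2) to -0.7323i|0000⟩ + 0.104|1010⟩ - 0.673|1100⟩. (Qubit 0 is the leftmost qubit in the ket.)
-0.7323i|0000⟩ + 0.104|1010⟩ - 0.673|1110⟩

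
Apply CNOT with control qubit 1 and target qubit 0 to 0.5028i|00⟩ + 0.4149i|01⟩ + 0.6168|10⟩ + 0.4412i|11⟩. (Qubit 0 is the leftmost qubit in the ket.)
0.5028i|00⟩ + 0.4412i|01⟩ + 0.6168|10⟩ + 0.4149i|11⟩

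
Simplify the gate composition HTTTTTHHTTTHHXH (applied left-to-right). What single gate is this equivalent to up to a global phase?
Z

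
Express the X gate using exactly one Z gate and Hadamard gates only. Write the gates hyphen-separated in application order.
H-Z-H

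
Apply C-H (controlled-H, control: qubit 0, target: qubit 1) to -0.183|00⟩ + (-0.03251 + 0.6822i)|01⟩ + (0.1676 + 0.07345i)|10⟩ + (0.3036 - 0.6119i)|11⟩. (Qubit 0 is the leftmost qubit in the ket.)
-0.183|00⟩ + (-0.03251 + 0.6822i)|01⟩ + (0.3332 - 0.3807i)|10⟩ + (-0.09617 + 0.4846i)|11⟩

C-H leaves the control-|0⟩ kets |00⟩, |01⟩ unchanged and applies H to qubit 1 on the control-|1⟩ pair (|10⟩, |11⟩).
H = [[1/√2, 1/√2], [1/√2, -1/√2]].
With a = amp(|10⟩) = (0.1676 + 0.07345i) and b = amp(|11⟩) = (0.3036 - 0.6119i):
new amp(|10⟩) = (1/√2)·a + (1/√2)·b = (0.3332 - 0.3807i)
new amp(|11⟩) = (1/√2)·a + (-1/√2)·b = (-0.09617 + 0.4846i)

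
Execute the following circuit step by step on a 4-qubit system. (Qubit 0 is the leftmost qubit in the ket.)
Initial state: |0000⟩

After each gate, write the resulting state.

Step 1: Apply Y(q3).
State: i|0001⟩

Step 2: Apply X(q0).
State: i|1001⟩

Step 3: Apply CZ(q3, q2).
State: i|1001⟩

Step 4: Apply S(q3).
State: -|1001⟩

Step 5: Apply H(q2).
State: -1/√2|1001⟩ - 1/√2|1011⟩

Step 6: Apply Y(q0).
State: (1/√2)i|0001⟩ + (1/√2)i|0011⟩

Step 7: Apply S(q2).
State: (1/√2)i|0001⟩ - 1/√2|0011⟩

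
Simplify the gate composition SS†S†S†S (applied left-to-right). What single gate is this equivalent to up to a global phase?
S†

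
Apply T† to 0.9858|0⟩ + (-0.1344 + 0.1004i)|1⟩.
0.9858|0⟩ + (-0.02404 + 0.166i)|1⟩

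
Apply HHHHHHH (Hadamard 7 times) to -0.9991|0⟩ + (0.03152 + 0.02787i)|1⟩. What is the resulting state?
(-0.6842 + 0.01971i)|0⟩ + (-0.7288 - 0.01971i)|1⟩

H² = I, so H^7 = H: a single Hadamard. With (a, b) = (-0.9991, (0.03152 + 0.02787i)), H gives ((a + b)/√2, (a − b)/√2) = ((-0.6842 + 0.01971i), (-0.7288 - 0.01971i)).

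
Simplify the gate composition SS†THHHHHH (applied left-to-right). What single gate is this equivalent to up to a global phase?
T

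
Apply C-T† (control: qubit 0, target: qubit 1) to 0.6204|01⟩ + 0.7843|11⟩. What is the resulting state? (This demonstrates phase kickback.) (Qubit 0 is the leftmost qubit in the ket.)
0.6204|01⟩ + (0.5546 - 0.5546i)|11⟩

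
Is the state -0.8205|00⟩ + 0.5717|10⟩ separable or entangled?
Separable

Writing the state as a|00⟩ + b|01⟩ + c|10⟩ + d|11⟩, it is a product state iff ad − bc = 0.
Here (a, b, c, d) = (-0.8205, 0, 0.5717, 0): ad − bc = (-0.8205)(0) − (0)(0.5717) = 0, so the state is separable.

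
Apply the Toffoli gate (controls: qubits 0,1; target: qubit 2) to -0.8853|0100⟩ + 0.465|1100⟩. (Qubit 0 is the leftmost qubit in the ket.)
-0.8853|0100⟩ + 0.465|1110⟩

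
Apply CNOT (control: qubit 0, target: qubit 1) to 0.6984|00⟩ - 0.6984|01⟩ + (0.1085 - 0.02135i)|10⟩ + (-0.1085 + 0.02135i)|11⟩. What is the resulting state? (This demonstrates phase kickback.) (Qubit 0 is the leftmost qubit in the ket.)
0.6984|00⟩ - 0.6984|01⟩ + (-0.1085 + 0.02135i)|10⟩ + (0.1085 - 0.02135i)|11⟩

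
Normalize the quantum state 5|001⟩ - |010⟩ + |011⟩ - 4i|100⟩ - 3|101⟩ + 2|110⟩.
0.6682|001⟩ - 0.1336|010⟩ + 0.1336|011⟩ - 0.5345i|100⟩ - 0.4009|101⟩ + 0.2673|110⟩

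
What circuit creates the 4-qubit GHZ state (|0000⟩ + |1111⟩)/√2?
H(q0) → CNOT(q0,q1) → CNOT(q0,q2) → CNOT(q0,q3)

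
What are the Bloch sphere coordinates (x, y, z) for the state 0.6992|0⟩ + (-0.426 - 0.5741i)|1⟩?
(-0.5957, -0.8028, -0.02219)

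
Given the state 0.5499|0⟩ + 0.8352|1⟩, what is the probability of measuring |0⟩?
0.3024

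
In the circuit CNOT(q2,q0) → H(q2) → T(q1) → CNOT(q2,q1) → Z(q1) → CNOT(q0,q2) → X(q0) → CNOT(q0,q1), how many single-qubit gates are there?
4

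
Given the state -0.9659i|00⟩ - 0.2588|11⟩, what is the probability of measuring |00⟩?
0.933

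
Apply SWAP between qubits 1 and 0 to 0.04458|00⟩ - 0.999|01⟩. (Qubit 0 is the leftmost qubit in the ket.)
0.04458|00⟩ - 0.999|10⟩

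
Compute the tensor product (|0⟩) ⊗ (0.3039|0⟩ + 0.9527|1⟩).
0.3039|00⟩ + 0.9527|01⟩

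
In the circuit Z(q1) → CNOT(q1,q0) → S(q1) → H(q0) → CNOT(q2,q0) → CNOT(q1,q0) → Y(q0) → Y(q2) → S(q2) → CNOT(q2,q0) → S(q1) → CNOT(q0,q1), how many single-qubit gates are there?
7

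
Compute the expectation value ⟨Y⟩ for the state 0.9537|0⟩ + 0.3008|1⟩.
0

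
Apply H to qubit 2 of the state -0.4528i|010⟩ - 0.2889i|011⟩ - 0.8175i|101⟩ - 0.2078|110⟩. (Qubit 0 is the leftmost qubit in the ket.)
-0.5245i|010⟩ - 0.1159i|011⟩ - 0.5781i|100⟩ + 0.5781i|101⟩ - 0.1469|110⟩ - 0.1469|111⟩

H on qubit 2 mixes each pair of kets that differ only in qubit 2: amplitudes (a, b) of (|…0…⟩, |…1…⟩) become ((a + b)/√2, (a − b)/√2). Kets absent from the input have amplitude 0.
(|010⟩, |011⟩): (a, b) = (-0.4528i, -0.2889i) → (-0.5245i, -0.1159i)
(|100⟩, |101⟩): (a, b) = (0, -0.8175i) → (-0.5781i, 0.5781i)
(|110⟩, |111⟩): (a, b) = (-0.2078, 0) → (-0.1469, -0.1469)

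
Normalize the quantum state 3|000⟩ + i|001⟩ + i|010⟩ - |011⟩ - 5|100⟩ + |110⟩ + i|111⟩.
0.4804|000⟩ + 0.1601i|001⟩ + 0.1601i|010⟩ - 0.1601|011⟩ - 0.8006|100⟩ + 0.1601|110⟩ + 0.1601i|111⟩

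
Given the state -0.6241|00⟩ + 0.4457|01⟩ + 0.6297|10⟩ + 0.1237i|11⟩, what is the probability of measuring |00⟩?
0.3895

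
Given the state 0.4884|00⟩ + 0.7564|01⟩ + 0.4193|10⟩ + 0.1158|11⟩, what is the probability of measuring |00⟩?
0.2385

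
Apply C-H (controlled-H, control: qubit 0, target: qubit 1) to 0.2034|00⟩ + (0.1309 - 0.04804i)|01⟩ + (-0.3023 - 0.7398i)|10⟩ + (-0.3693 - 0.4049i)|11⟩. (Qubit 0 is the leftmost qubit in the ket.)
0.2034|00⟩ + (0.1309 - 0.04804i)|01⟩ + (-0.4749 - 0.8094i)|10⟩ + (0.04738 - 0.2368i)|11⟩

C-H leaves the control-|0⟩ kets |00⟩, |01⟩ unchanged and applies H to qubit 1 on the control-|1⟩ pair (|10⟩, |11⟩).
H = [[1/√2, 1/√2], [1/√2, -1/√2]].
With a = amp(|10⟩) = (-0.3023 - 0.7398i) and b = amp(|11⟩) = (-0.3693 - 0.4049i):
new amp(|10⟩) = (1/√2)·a + (1/√2)·b = (-0.4749 - 0.8094i)
new amp(|11⟩) = (1/√2)·a + (-1/√2)·b = (0.04738 - 0.2368i)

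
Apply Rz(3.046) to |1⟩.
(0.04778 + 0.9989i)|1⟩

Rz(3.046) = [[e^(−iθ/2), 0], [0, e^(iθ/2)]] with e^(±iθ/2) = cos(θ/2) ± i·sin(θ/2); θ = 3.046, cos(θ/2) ≈ 0.0477781, sin(θ/2) ≈ 0.998858.
With a = amp(|0⟩) = 0 and b = amp(|1⟩) = 1:
new amp(|0⟩) = (0.0477781 - 0.998858i)·a = 0
new amp(|1⟩) = (0.0477781 + 0.998858i)·b = (0.04778 + 0.9989i)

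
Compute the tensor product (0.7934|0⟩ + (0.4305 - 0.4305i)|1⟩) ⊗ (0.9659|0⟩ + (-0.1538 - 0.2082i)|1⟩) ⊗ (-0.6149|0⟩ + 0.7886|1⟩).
-0.4712|000⟩ + 0.6043|001⟩ + (0.07503 + 0.1016i)|010⟩ + (-0.09623 - 0.1303i)|011⟩ + (-0.2557 + 0.2557i)|100⟩ + (0.3279 - 0.3279i)|101⟩ + (0.09583 + 0.0144i)|110⟩ + (-0.1229 - 0.01847i)|111⟩

amp(|b₁b₂…⟩) = product of the factor amplitudes for bits b₁, b₂, …; only kets whose every factor amplitude is nonzero survive.
|000⟩: (0.7934)(0.9659)(-0.6149) = -0.4712
|001⟩: (0.7934)(0.9659)(0.7886) = 0.6043
|010⟩: (0.7934)(-0.1538 - 0.2082i)(-0.6149) = (0.07503 + 0.1016i)
|011⟩: (0.7934)(-0.1538 - 0.2082i)(0.7886) = (-0.09623 - 0.1303i)
|100⟩: (0.4305 - 0.4305i)(0.9659)(-0.6149) = (-0.2557 + 0.2557i)
|101⟩: (0.4305 - 0.4305i)(0.9659)(0.7886) = (0.3279 - 0.3279i)
|110⟩: (0.4305 - 0.4305i)(-0.1538 - 0.2082i)(-0.6149) = (0.09583 + 0.0144i)
|111⟩: (0.4305 - 0.4305i)(-0.1538 - 0.2082i)(0.7886) = (-0.1229 - 0.01847i)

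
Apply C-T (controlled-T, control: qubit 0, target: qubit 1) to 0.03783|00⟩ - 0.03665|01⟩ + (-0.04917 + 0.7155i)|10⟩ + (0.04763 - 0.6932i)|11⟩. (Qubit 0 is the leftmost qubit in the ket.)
0.03783|00⟩ - 0.03665|01⟩ + (-0.04917 + 0.7155i)|10⟩ + (0.5238 - 0.4565i)|11⟩

C-T leaves the control-|0⟩ kets |00⟩, |01⟩ unchanged and applies T to qubit 1 on the control-|1⟩ pair (|10⟩, |11⟩).
T = [[1, 0], [0, (1/√2 + (1/√2)i)]].
With a = amp(|10⟩) = (-0.04917 + 0.7155i) and b = amp(|11⟩) = (0.04763 - 0.6932i):
new amp(|10⟩) = (1)·a = (-0.04917 + 0.7155i)
new amp(|11⟩) = (1/√2 + (1/√2)i)·b = (0.5238 - 0.4565i)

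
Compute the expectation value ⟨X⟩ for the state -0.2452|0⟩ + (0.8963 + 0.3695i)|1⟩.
-0.4395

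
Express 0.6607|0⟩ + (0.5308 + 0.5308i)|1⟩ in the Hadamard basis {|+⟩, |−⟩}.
(0.8425 + 0.3753i)|+⟩ + (0.09185 - 0.3753i)|−⟩

With |ψ⟩ = α|0⟩ + β|1⟩, the Hadamard-basis coefficients are ⟨+|ψ⟩ = (α + β)/√2 and ⟨−|ψ⟩ = (α − β)/√2.
Here α = 0.6607, β = (0.5308 + 0.5308i): (α + β)/√2 = (0.8425 + 0.3753i), (α − β)/√2 = (0.09185 - 0.3753i).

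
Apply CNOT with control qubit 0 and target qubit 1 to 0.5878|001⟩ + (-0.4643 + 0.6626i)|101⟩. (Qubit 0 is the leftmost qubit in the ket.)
0.5878|001⟩ + (-0.4643 + 0.6626i)|111⟩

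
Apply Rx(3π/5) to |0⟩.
0.5878|0⟩ - 0.809i|1⟩

Rx(3π/5) = [[cos(θ/2), −i·sin(θ/2)], [−i·sin(θ/2), cos(θ/2)]]; θ = 3π/5, cos(θ/2) ≈ 0.587785, sin(θ/2) ≈ 0.809017.
With a = amp(|0⟩) = 1 and b = amp(|1⟩) = 0:
new amp(|0⟩) = (0.587785)·a + (-0.809017i)·b = 0.5878
new amp(|1⟩) = (-0.809017i)·a + (0.587785)·b = -0.809i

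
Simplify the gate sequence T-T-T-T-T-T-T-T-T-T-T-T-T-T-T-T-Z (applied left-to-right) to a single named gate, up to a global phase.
Z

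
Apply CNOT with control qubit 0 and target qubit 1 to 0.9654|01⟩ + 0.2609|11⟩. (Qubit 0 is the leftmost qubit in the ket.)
0.9654|01⟩ + 0.2609|10⟩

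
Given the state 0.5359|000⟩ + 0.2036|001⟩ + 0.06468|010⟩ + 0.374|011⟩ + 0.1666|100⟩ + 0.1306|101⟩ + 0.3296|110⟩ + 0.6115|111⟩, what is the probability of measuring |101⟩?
0.01706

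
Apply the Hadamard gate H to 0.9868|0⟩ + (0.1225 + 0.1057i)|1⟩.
(0.7844 + 0.07474i)|0⟩ + (0.6112 - 0.07474i)|1⟩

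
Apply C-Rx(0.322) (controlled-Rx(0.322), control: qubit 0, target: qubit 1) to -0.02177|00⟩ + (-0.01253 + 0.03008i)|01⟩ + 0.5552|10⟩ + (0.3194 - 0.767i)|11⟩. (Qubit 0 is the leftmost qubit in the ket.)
-0.02177|00⟩ + (-0.01253 + 0.03008i)|01⟩ + (0.4251 - 0.0512i)|10⟩ + (0.3153 - 0.8461i)|11⟩

C-Rx(0.322) leaves the control-|0⟩ kets |00⟩, |01⟩ unchanged and applies Rx(0.322) to qubit 1 on the control-|1⟩ pair (|10⟩, |11⟩).
Rx(0.322) = [[cos(θ/2), −i·sin(θ/2)], [−i·sin(θ/2), cos(θ/2)]]; θ = 0.322, cos(θ/2) ≈ 0.987067, sin(θ/2) ≈ 0.160305.
With a = amp(|10⟩) = 0.5552 and b = amp(|11⟩) = (0.3194 - 0.767i):
new amp(|10⟩) = (0.987067)·a + (-0.160305i)·b = (0.4251 - 0.0512i)
new amp(|11⟩) = (-0.160305i)·a + (0.987067)·b = (0.3153 - 0.8461i)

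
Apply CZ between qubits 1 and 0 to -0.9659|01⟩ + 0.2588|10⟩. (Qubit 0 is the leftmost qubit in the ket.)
-0.9659|01⟩ + 0.2588|10⟩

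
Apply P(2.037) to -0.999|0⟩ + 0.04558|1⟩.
-0.999|0⟩ + (-0.02049 + 0.04072i)|1⟩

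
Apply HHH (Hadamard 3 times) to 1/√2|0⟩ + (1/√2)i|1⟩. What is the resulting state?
(1/2 + (1/2)i)|0⟩ + (1/2 - (1/2)i)|1⟩

H² = I, so H^3 = H: a single Hadamard. With (a, b) = (1/√2, (1/√2)i), H gives ((a + b)/√2, (a − b)/√2) = ((1/2 + (1/2)i), (1/2 - (1/2)i)).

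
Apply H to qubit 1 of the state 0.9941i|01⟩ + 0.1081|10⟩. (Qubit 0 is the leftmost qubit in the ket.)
0.7029i|00⟩ - 0.7029i|01⟩ + 0.07644|10⟩ + 0.07644|11⟩

H on qubit 1 mixes each pair of kets that differ only in qubit 1: amplitudes (a, b) of (|…0…⟩, |…1…⟩) become ((a + b)/√2, (a − b)/√2). Kets absent from the input have amplitude 0.
(|00⟩, |01⟩): (a, b) = (0, 0.9941i) → (0.7029i, -0.7029i)
(|10⟩, |11⟩): (a, b) = (0.1081, 0) → (0.07644, 0.07644)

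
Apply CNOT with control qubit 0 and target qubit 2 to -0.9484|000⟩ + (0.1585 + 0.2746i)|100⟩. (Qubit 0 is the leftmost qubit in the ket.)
-0.9484|000⟩ + (0.1585 + 0.2746i)|101⟩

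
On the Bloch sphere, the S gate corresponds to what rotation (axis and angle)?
Rotation by π/2 around the z-axis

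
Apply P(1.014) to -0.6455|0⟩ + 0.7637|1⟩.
-0.6455|0⟩ + (0.4036 + 0.6483i)|1⟩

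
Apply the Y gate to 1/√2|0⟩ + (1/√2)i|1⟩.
1/√2|0⟩ + (1/√2)i|1⟩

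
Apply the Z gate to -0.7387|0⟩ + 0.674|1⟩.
-0.7387|0⟩ - 0.674|1⟩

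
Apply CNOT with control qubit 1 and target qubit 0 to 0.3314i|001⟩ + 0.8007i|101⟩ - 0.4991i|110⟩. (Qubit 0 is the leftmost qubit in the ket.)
0.3314i|001⟩ - 0.4991i|010⟩ + 0.8007i|101⟩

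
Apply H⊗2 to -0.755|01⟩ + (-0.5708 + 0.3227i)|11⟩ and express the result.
(-0.6629 + 0.1614i)|00⟩ + (0.6629 - 0.1614i)|01⟩ + (-0.0921 - 0.1614i)|10⟩ + (0.0921 + 0.1614i)|11⟩

H⊗2 gives amp(|y⟩) = (1/2) Σ_x (−1)^(x·y) amp(|x⟩), where x·y is the number of positions in which both x and y have a 1.
|00⟩: (-0.755 + (-0.5708 + 0.3227i))/2 = (-0.6629 + 0.1614i)
|01⟩: (0.755 - (-0.5708 + 0.3227i))/2 = (0.6629 - 0.1614i)
|10⟩: (-0.755 - (-0.5708 + 0.3227i))/2 = (-0.0921 - 0.1614i)
|11⟩: (0.755 + (-0.5708 + 0.3227i))/2 = (0.0921 + 0.1614i)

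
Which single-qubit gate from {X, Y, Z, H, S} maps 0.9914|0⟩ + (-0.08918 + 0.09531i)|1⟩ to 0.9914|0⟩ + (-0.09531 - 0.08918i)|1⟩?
S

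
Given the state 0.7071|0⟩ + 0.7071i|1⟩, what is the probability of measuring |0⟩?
0.5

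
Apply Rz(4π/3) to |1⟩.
(-1/2 + 0.866i)|1⟩

Rz(4π/3) = [[e^(−iθ/2), 0], [0, e^(iθ/2)]] with e^(±iθ/2) = cos(θ/2) ± i·sin(θ/2); θ = 4π/3, cos(θ/2) ≈ -0.5, sin(θ/2) ≈ 0.866025.
With a = amp(|0⟩) = 0 and b = amp(|1⟩) = 1:
new amp(|0⟩) = (-0.5 - 0.866025i)·a = 0
new amp(|1⟩) = (-0.5 + 0.866025i)·b = (-1/2 + 0.866i)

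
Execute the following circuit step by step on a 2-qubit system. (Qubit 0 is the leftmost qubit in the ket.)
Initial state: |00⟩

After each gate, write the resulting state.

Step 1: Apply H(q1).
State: 1/√2|00⟩ + 1/√2|01⟩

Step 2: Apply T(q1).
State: 1/√2|00⟩ + (1/2 + (1/2)i)|01⟩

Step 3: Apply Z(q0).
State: 1/√2|00⟩ + (1/2 + (1/2)i)|01⟩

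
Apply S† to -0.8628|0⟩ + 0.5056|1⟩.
-0.8628|0⟩ - 0.5056i|1⟩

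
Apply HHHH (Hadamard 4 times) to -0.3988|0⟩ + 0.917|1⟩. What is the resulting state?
-0.3988|0⟩ + 0.917|1⟩

H² = I, so an even number of Hadamards cancels: H^4 = I and the state is unchanged.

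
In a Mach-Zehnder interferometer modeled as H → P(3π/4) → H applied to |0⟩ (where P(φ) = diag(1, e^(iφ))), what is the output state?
(0.1464 + (1/√8)i)|0⟩ + (0.8536 - (1/√8)i)|1⟩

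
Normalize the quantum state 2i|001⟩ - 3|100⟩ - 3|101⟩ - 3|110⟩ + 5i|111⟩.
0.2673i|001⟩ - 0.4009|100⟩ - 0.4009|101⟩ - 0.4009|110⟩ + 0.6682i|111⟩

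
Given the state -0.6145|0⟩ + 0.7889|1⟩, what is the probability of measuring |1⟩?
0.6224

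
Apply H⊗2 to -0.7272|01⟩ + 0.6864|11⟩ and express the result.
-0.0204|00⟩ + 0.0204|01⟩ - 0.7068|10⟩ + 0.7068|11⟩

H⊗2 gives amp(|y⟩) = (1/2) Σ_x (−1)^(x·y) amp(|x⟩), where x·y is the number of positions in which both x and y have a 1.
|00⟩: (-0.7272 + 0.6864)/2 = -0.0204
|01⟩: (0.7272 - 0.6864)/2 = 0.0204
|10⟩: (-0.7272 - 0.6864)/2 = -0.7068
|11⟩: (0.7272 + 0.6864)/2 = 0.7068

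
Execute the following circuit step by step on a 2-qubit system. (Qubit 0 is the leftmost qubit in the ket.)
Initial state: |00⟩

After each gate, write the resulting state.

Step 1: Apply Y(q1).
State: i|01⟩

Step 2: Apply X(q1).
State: i|00⟩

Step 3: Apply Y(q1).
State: -|01⟩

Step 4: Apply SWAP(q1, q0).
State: -|10⟩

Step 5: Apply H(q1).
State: -1/√2|10⟩ - 1/√2|11⟩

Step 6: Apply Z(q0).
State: 1/√2|10⟩ + 1/√2|11⟩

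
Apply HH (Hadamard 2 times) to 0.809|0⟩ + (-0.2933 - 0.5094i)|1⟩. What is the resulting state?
0.809|0⟩ + (-0.2933 - 0.5094i)|1⟩

H² = I, so an even number of Hadamards cancels: H^2 = I and the state is unchanged.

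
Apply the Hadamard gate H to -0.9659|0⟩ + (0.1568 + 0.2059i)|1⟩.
(-0.5721 + 0.1456i)|0⟩ + (-0.7939 - 0.1456i)|1⟩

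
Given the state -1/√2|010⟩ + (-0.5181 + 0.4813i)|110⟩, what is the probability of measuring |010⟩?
1/2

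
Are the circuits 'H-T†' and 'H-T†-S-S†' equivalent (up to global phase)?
Yes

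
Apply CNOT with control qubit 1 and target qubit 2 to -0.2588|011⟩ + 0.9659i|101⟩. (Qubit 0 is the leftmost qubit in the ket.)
-0.2588|010⟩ + 0.9659i|101⟩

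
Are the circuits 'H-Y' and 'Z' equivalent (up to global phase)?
No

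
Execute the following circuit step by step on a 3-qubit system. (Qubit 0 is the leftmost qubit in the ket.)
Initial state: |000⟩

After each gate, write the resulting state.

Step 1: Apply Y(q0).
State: i|100⟩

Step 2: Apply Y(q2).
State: -|101⟩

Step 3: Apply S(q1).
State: -|101⟩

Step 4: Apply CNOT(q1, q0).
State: -|101⟩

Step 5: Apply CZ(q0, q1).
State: -|101⟩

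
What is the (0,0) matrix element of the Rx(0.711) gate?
0.9375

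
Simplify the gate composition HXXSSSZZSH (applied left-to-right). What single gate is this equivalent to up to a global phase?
I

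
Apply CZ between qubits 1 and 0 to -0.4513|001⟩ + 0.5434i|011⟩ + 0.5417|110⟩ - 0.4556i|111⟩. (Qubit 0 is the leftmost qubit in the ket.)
-0.4513|001⟩ + 0.5434i|011⟩ - 0.5417|110⟩ + 0.4556i|111⟩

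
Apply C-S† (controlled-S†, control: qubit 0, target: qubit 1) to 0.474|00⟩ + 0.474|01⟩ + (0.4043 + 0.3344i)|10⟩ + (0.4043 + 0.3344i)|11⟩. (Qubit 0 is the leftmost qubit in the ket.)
0.474|00⟩ + 0.474|01⟩ + (0.4043 + 0.3344i)|10⟩ + (0.3344 - 0.4043i)|11⟩

C-S† leaves the control-|0⟩ kets |00⟩, |01⟩ unchanged and applies S† to qubit 1 on the control-|1⟩ pair (|10⟩, |11⟩).
S† = [[1, 0], [0, -i]].
With a = amp(|10⟩) = (0.4043 + 0.3344i) and b = amp(|11⟩) = (0.4043 + 0.3344i):
new amp(|10⟩) = (1)·a = (0.4043 + 0.3344i)
new amp(|11⟩) = (-i)·b = (0.3344 - 0.4043i)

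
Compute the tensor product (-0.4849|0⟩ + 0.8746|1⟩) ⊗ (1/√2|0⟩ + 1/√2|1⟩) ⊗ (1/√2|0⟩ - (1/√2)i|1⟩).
-0.2425|000⟩ + 0.2425i|001⟩ - 0.2425|010⟩ + 0.2425i|011⟩ + 0.4373|100⟩ - 0.4373i|101⟩ + 0.4373|110⟩ - 0.4373i|111⟩

amp(|b₁b₂…⟩) = product of the factor amplitudes for bits b₁, b₂, …; only kets whose every factor amplitude is nonzero survive.
|000⟩: (-0.4849)(1/√2)(1/√2) = -0.2425
|001⟩: (-0.4849)(1/√2)(-(1/√2)i) = 0.2425i
|010⟩: (-0.4849)(1/√2)(1/√2) = -0.2425
|011⟩: (-0.4849)(1/√2)(-(1/√2)i) = 0.2425i
|100⟩: (0.8746)(1/√2)(1/√2) = 0.4373
|101⟩: (0.8746)(1/√2)(-(1/√2)i) = -0.4373i
|110⟩: (0.8746)(1/√2)(1/√2) = 0.4373
|111⟩: (0.8746)(1/√2)(-(1/√2)i) = -0.4373i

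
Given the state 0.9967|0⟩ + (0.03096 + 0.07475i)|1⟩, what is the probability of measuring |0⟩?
0.9934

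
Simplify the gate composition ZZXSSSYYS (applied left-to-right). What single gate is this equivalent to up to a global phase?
X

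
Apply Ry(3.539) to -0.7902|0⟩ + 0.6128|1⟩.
-0.4448|0⟩ - 0.8956|1⟩

Ry(3.539) = [[cos(θ/2), −sin(θ/2)], [sin(θ/2), cos(θ/2)]]; θ = 3.539, cos(θ/2) ≈ -0.197399, sin(θ/2) ≈ 0.980323.
With a = amp(|0⟩) = -0.7902 and b = amp(|1⟩) = 0.6128:
new amp(|0⟩) = (-0.197399)·a + (-0.980323)·b = -0.4448
new amp(|1⟩) = (0.980323)·a + (-0.197399)·b = -0.8956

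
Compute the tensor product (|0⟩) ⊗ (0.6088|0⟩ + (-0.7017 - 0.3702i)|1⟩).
0.6088|00⟩ + (-0.7017 - 0.3702i)|01⟩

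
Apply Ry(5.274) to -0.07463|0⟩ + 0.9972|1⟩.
-0.4168|0⟩ - 0.909|1⟩

Ry(5.274) = [[cos(θ/2), −sin(θ/2)], [sin(θ/2), cos(θ/2)]]; θ = 5.274, cos(θ/2) ≈ -0.875371, sin(θ/2) ≈ 0.483451.
With a = amp(|0⟩) = -0.07463 and b = amp(|1⟩) = 0.9972:
new amp(|0⟩) = (-0.875371)·a + (-0.483451)·b = -0.4168
new amp(|1⟩) = (0.483451)·a + (-0.875371)·b = -0.909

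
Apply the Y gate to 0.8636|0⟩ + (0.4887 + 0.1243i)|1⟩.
(0.1243 - 0.4887i)|0⟩ + 0.8636i|1⟩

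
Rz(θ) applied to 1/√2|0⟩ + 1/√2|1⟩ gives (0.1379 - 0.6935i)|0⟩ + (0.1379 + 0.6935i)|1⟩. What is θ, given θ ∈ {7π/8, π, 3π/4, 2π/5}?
7π/8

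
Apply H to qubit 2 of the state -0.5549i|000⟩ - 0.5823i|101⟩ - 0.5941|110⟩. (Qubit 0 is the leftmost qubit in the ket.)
-0.3924i|000⟩ - 0.3924i|001⟩ - 0.4117i|100⟩ + 0.4117i|101⟩ - 0.4201|110⟩ - 0.4201|111⟩

H on qubit 2 mixes each pair of kets that differ only in qubit 2: amplitudes (a, b) of (|…0…⟩, |…1…⟩) become ((a + b)/√2, (a − b)/√2). Kets absent from the input have amplitude 0.
(|000⟩, |001⟩): (a, b) = (-0.5549i, 0) → (-0.3924i, -0.3924i)
(|100⟩, |101⟩): (a, b) = (0, -0.5823i) → (-0.4117i, 0.4117i)
(|110⟩, |111⟩): (a, b) = (-0.5941, 0) → (-0.4201, -0.4201)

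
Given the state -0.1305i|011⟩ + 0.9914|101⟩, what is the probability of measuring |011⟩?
0.01703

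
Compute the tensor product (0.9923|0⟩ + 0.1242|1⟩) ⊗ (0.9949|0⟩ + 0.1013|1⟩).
0.9872|00⟩ + 0.1005|01⟩ + 0.1236|10⟩ + 0.01258|11⟩

amp(|b₁b₂…⟩) = product of the factor amplitudes for bits b₁, b₂, …; only kets whose every factor amplitude is nonzero survive.
|00⟩: (0.9923)(0.9949) = 0.9872
|01⟩: (0.9923)(0.1013) = 0.1005
|10⟩: (0.1242)(0.9949) = 0.1236
|11⟩: (0.1242)(0.1013) = 0.01258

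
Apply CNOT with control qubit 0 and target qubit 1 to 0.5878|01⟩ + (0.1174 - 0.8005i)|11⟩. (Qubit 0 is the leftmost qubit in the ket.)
0.5878|01⟩ + (0.1174 - 0.8005i)|10⟩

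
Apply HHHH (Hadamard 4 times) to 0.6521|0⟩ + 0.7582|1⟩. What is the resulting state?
0.6521|0⟩ + 0.7582|1⟩

H² = I, so an even number of Hadamards cancels: H^4 = I and the state is unchanged.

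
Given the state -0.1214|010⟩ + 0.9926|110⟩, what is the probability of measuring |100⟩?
0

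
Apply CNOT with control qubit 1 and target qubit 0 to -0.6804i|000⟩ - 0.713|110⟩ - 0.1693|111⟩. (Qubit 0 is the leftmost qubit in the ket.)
-0.6804i|000⟩ - 0.713|010⟩ - 0.1693|011⟩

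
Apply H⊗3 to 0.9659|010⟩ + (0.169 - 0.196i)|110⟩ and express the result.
(0.4012 - 0.0693i)|000⟩ + (0.4012 - 0.0693i)|001⟩ + (-0.4012 + 0.0693i)|010⟩ + (-0.4012 + 0.0693i)|011⟩ + (0.2817 + 0.0693i)|100⟩ + (0.2817 + 0.0693i)|101⟩ + (-0.2817 - 0.0693i)|110⟩ + (-0.2817 - 0.0693i)|111⟩

H⊗3 gives amp(|y⟩) = (1/2√2) Σ_x (−1)^(x·y) amp(|x⟩), where x·y is the number of positions in which both x and y have a 1.
|000⟩: (0.9659 + (0.169 - 0.196i))/(2√2) = (0.4012 - 0.0693i)
|001⟩: (0.9659 + (0.169 - 0.196i))/(2√2) = (0.4012 - 0.0693i)
|010⟩: (-0.9659 - (0.169 - 0.196i))/(2√2) = (-0.4012 + 0.0693i)
|011⟩: (-0.9659 - (0.169 - 0.196i))/(2√2) = (-0.4012 + 0.0693i)
|100⟩: (0.9659 - (0.169 - 0.196i))/(2√2) = (0.2817 + 0.0693i)
|101⟩: (0.9659 - (0.169 - 0.196i))/(2√2) = (0.2817 + 0.0693i)
|110⟩: (-0.9659 + (0.169 - 0.196i))/(2√2) = (-0.2817 - 0.0693i)
|111⟩: (-0.9659 + (0.169 - 0.196i))/(2√2) = (-0.2817 - 0.0693i)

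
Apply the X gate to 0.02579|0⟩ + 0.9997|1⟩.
0.9997|0⟩ + 0.02579|1⟩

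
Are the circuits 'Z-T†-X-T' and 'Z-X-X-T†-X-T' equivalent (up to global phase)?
Yes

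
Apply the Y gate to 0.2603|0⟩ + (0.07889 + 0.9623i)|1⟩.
(0.9623 - 0.07889i)|0⟩ + 0.2603i|1⟩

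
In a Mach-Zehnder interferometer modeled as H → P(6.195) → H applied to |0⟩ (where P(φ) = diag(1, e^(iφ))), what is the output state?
(0.9981 - 0.04404i)|0⟩ + (0.001943 + 0.04404i)|1⟩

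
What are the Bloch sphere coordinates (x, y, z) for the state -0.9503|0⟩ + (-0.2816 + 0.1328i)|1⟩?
(0.5352, -0.2524, 0.8061)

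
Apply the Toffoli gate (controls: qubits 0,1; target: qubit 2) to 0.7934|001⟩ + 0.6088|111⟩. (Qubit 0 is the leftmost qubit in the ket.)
0.7934|001⟩ + 0.6088|110⟩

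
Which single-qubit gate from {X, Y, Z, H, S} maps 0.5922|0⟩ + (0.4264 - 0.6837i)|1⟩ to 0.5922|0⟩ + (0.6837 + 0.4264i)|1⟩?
S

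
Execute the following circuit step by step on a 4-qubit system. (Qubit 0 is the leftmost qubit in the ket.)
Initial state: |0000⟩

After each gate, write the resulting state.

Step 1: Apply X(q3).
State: |0001⟩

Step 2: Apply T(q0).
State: |0001⟩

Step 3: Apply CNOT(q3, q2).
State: |0011⟩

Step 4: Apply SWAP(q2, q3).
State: |0011⟩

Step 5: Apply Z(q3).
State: -|0011⟩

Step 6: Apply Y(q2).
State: i|0001⟩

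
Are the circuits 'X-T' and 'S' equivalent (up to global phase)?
No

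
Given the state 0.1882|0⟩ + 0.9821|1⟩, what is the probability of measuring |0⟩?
0.03542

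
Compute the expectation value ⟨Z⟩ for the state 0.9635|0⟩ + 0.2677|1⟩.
0.8567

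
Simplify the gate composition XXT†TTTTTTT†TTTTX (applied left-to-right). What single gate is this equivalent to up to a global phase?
X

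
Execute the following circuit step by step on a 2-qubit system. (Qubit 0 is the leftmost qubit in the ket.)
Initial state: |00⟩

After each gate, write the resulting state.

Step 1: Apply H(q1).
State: 1/√2|00⟩ + 1/√2|01⟩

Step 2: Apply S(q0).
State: 1/√2|00⟩ + 1/√2|01⟩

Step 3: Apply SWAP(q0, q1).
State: 1/√2|00⟩ + 1/√2|10⟩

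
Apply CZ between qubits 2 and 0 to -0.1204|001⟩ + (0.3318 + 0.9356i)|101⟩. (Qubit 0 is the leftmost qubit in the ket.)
-0.1204|001⟩ + (-0.3318 - 0.9356i)|101⟩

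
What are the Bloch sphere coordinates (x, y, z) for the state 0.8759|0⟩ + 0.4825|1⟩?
(0.8452, 0, 0.5344)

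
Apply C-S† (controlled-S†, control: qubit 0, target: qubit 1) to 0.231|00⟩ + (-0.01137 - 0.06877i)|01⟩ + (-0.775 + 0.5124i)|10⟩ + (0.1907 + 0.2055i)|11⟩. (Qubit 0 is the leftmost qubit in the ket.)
0.231|00⟩ + (-0.01137 - 0.06877i)|01⟩ + (-0.775 + 0.5124i)|10⟩ + (0.2055 - 0.1907i)|11⟩

C-S† leaves the control-|0⟩ kets |00⟩, |01⟩ unchanged and applies S† to qubit 1 on the control-|1⟩ pair (|10⟩, |11⟩).
S† = [[1, 0], [0, -i]].
With a = amp(|10⟩) = (-0.775 + 0.5124i) and b = amp(|11⟩) = (0.1907 + 0.2055i):
new amp(|10⟩) = (1)·a = (-0.775 + 0.5124i)
new amp(|11⟩) = (-i)·b = (0.2055 - 0.1907i)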